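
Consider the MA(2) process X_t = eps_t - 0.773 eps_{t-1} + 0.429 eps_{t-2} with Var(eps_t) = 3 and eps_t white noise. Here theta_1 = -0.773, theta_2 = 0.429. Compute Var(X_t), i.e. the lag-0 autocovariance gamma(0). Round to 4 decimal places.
\gamma(0) = 5.3447

For an MA(q) process X_t = eps_t + sum_i theta_i eps_{t-i} with
Var(eps_t) = sigma^2, the variance is
  gamma(0) = sigma^2 * (1 + sum_i theta_i^2).
  sum_i theta_i^2 = (-0.773)^2 + (0.429)^2 = 0.597529 + 0.184041 = 0.78157.
  gamma(0) = 3 * (1 + 0.78157) = 3 * 1.78157 = 5.34471, which rounds to 5.3447.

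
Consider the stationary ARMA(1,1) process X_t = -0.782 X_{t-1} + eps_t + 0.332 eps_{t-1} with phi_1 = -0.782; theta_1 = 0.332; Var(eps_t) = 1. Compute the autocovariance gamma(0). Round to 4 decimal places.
\gamma(0) = 1.5213

Multiply the model equation by X_{t-k} and take expectations. With theta_0 = psi_0 = 1 and psi_j the MA(infinity) weights, this gives
  gamma(k) - sum_i phi_i gamma(k-i) = c_k,
  c_k = sigma^2 * sum_{j=k..q} theta_j psi_{j-k}   (c_k = 0 for k > q),
using gamma(-m) = gamma(m).
psi-weights needed (psi_j = theta_j + sum_i phi_i psi_{j-i}):
  psi_1 = theta_1 + phi_1 = 0.332 + (-0.782) = -0.45
Right-hand sides:
  c_0 = sigma^2 (1 + theta_1 psi_1) = 1 * (1 + (0.332)(-0.45)) = 1 * 0.8506 = 0.8506
  c_1 = sigma^2 theta_1 = 1 * (0.332) = 0.332
  c_2 = 0
Equations for k = 0 and k = 1 (AR order 1):
  gamma(0) = phi_1 gamma(1) + c_0
  gamma(1) = phi_1 gamma(0) + c_1
Substituting the second into the first: gamma(0) (1 - phi_1^2) = c_0 + phi_1 c_1, so
  gamma(0) = (c_0 + phi_1 c_1) / (1 - phi_1^2) = (0.8506 + (-0.782)(0.332)) / (1 - (-0.782)^2) = 0.590976 / 0.388476 = 1.521268.
Therefore gamma(0) = 1.5213 (to 4 decimal places).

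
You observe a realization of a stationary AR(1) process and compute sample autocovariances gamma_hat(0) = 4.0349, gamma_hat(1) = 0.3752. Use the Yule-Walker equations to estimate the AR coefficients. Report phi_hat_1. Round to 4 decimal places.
\hat\phi_{1} = 0.0930

The Yule-Walker equations for an AR(p) process read, in matrix form,
  Gamma_p phi = r_p,   with   (Gamma_p)_{ij} = gamma(|i - j|),
                       (r_p)_i = gamma(i),   i,j = 1..p.
Substitute the sample gammas (Toeplitz matrix and right-hand side of size 1):
  Gamma_p = [[4.0349]]
  r_p     = [0.3752]
With p = 1 this is the single equation gamma(0) phi_1 = gamma(1):
  phi_hat_1 = gamma(1) / gamma(0) = 0.3752 / 4.0349 = 0.0930.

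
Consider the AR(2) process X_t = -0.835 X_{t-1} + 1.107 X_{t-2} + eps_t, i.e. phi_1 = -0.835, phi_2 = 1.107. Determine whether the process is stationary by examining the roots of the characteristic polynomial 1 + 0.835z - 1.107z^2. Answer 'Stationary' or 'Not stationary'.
\text{Not stationary}

The AR(p) characteristic polynomial is P(z) = 1 + 0.835z - 1.107z^2.
Stationarity requires all roots to lie outside the unit circle, i.e. |z| > 1 for every root.
Set 1 + (0.835) z + (-1.107) z^2 = 0, i.e. a z^2 + b z + c = 0 with a = -1.107, b = 0.835, c = 1.
Discriminant D = b^2 - 4ac = (0.835)^2 - 4*(-1.107)*1 = 0.697225 - (-4.428) = 5.125225.
D >= 0, so the roots are real: z = (-b +/- sqrt(D)) / (2a) = (-0.835 +/- 2.263896) / (-2.214).
  z_1 = (-0.835 + 2.263896) / (-2.214) = -0.6454,   |z_1| = 0.6454.
  z_2 = (-0.835 - 2.263896) / (-2.214) = 1.3997,   |z_2| = 1.3997.
Moduli of all roots: 0.6454, 1.3997.
All moduli strictly greater than 1? No.
Verdict: Not stationary.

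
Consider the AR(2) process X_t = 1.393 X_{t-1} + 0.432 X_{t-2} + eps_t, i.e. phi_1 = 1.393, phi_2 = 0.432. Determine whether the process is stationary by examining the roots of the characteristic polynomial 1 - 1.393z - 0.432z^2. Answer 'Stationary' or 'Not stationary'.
\text{Not stationary}

The AR(p) characteristic polynomial is P(z) = 1 - 1.393z - 0.432z^2.
Stationarity requires all roots to lie outside the unit circle, i.e. |z| > 1 for every root.
Set 1 + (-1.393) z + (-0.432) z^2 = 0, i.e. a z^2 + b z + c = 0 with a = -0.432, b = -1.393, c = 1.
Discriminant D = b^2 - 4ac = (-1.393)^2 - 4*(-0.432)*1 = 1.940449 - (-1.728) = 3.668449.
D >= 0, so the roots are real: z = (-b +/- sqrt(D)) / (2a) = (1.393 +/- 1.91532) / (-0.864).
  z_1 = (1.393 + 1.91532) / (-0.864) = -3.8291,   |z_1| = 3.8291.
  z_2 = (1.393 - 1.91532) / (-0.864) = 0.6045,   |z_2| = 0.6045.
Moduli of all roots: 3.8291, 0.6045.
All moduli strictly greater than 1? No.
Verdict: Not stationary.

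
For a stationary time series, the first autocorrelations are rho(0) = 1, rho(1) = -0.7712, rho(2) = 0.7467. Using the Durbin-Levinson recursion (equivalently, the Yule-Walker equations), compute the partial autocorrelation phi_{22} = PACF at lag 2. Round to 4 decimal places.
\phi_{22} = 0.3750

The PACF at lag k is phi_{kk}, the last component of the solution
to the Yule-Walker system G_k phi = r_k where
  (G_k)_{ij} = rho(|i - j|), (r_k)_i = rho(i), i,j = 1..k.
Equivalently, Durbin-Levinson gives phi_{kk} iteratively:
  phi_{11} = rho(1)
  phi_{kk} = [rho(k) - sum_{j=1..k-1} phi_{k-1,j} rho(k-j)]
            / [1 - sum_{j=1..k-1} phi_{k-1,j} rho(j)],
  phi_{k,j} = phi_{k-1,j} - phi_{kk} phi_{k-1,k-j},  j = 1..k-1.
Step k = 1:
  phi_11 = rho(1) = -0.7712.
Step k = 2:
  phi_22 = [rho(2) - phi_11 rho(1)] / [1 - phi_11 rho(1)] = [0.7467 - (-0.7712)(-0.7712)] / [1 - (-0.7712)(-0.7712)]
         = 0.15195056 / 0.40525056 = 0.375.
Therefore phi_{22} = 0.3750.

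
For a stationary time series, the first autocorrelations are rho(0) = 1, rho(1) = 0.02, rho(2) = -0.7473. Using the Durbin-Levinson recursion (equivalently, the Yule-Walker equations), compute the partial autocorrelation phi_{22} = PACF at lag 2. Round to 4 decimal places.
\phi_{22} = -0.7480

The PACF at lag k is phi_{kk}, the last component of the solution
to the Yule-Walker system G_k phi = r_k where
  (G_k)_{ij} = rho(|i - j|), (r_k)_i = rho(i), i,j = 1..k.
Equivalently, Durbin-Levinson gives phi_{kk} iteratively:
  phi_{11} = rho(1)
  phi_{kk} = [rho(k) - sum_{j=1..k-1} phi_{k-1,j} rho(k-j)]
            / [1 - sum_{j=1..k-1} phi_{k-1,j} rho(j)],
  phi_{k,j} = phi_{k-1,j} - phi_{kk} phi_{k-1,k-j},  j = 1..k-1.
Step k = 1:
  phi_11 = rho(1) = 0.02.
Step k = 2:
  phi_22 = [rho(2) - phi_11 rho(1)] / [1 - phi_11 rho(1)] = [-0.7473 - (0.02)(0.02)] / [1 - (0.02)(0.02)]
         = -0.7477 / 0.9996 = -0.748.
Therefore phi_{22} = -0.7480.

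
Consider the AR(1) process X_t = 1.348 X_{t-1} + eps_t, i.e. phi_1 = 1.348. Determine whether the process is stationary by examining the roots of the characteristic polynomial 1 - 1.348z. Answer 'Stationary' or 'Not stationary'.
\text{Not stationary}

The AR(p) characteristic polynomial is P(z) = 1 - 1.348z.
Stationarity requires all roots to lie outside the unit circle, i.e. |z| > 1 for every root.
This is linear in z: 1 + (-1.348) z = 0  =>  z = -1/(-1.348) = 0.74184,  |z| = 0.74184.
Moduli of all roots: 0.7418.
All moduli strictly greater than 1? No.
Verdict: Not stationary.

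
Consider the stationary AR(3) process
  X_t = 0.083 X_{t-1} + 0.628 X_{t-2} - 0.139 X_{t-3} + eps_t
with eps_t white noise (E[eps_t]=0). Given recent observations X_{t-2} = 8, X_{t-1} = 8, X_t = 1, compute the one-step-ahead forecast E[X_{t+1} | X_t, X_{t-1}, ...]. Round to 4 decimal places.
E[X_{t+1} \mid \mathcal F_t] = 3.9950

For an AR(p) model X_t = c + sum_i phi_i X_{t-i} + eps_t, the
one-step-ahead conditional mean is
  E[X_{t+1} | X_t, ...] = c + sum_i phi_i X_{t+1-i}.
Substitute known values:
  E[X_{t+1} | ...] = (0.083) * (1) + (0.628) * (8) + (-0.139) * (8)
                   = 3.9950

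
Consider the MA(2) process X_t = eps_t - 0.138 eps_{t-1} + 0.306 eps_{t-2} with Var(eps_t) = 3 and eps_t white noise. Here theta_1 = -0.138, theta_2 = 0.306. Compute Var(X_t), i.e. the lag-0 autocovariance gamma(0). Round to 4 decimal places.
\gamma(0) = 3.3380

For an MA(q) process X_t = eps_t + sum_i theta_i eps_{t-i} with
Var(eps_t) = sigma^2, the variance is
  gamma(0) = sigma^2 * (1 + sum_i theta_i^2).
  sum_i theta_i^2 = (-0.138)^2 + (0.306)^2 = 0.019044 + 0.093636 = 0.11268.
  gamma(0) = 3 * (1 + 0.11268) = 3 * 1.11268 = 3.33804, which rounds to 3.3380.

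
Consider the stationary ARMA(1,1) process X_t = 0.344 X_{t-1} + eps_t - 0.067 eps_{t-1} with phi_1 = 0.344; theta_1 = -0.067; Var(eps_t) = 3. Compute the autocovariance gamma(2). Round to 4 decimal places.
\gamma(2) = 0.3168

Multiply the model equation by X_{t-k} and take expectations. With theta_0 = psi_0 = 1 and psi_j the MA(infinity) weights, this gives
  gamma(k) - sum_i phi_i gamma(k-i) = c_k,
  c_k = sigma^2 * sum_{j=k..q} theta_j psi_{j-k}   (c_k = 0 for k > q),
using gamma(-m) = gamma(m).
psi-weights needed (psi_j = theta_j + sum_i phi_i psi_{j-i}):
  psi_1 = theta_1 + phi_1 = -0.067 + (0.344) = 0.277
Right-hand sides:
  c_0 = sigma^2 (1 + theta_1 psi_1) = 3 * (1 + (-0.067)(0.277)) = 3 * 0.981441 = 2.944323
  c_1 = sigma^2 theta_1 = 3 * (-0.067) = -0.201
  c_2 = 0
Equations for k = 0 and k = 1 (AR order 1):
  gamma(0) = phi_1 gamma(1) + c_0
  gamma(1) = phi_1 gamma(0) + c_1
Substituting the second into the first: gamma(0) (1 - phi_1^2) = c_0 + phi_1 c_1, so
  gamma(0) = (c_0 + phi_1 c_1) / (1 - phi_1^2) = (2.944323 + (0.344)(-0.201)) / (1 - (0.344)^2) = 2.875179 / 0.881664 = 3.261082.
  gamma(1) = phi_1 gamma(0) + c_1 = (0.344)(3.261082) + (-0.201) = 0.920812.
For k = 2 (> q): gamma(2) = phi_1 gamma(1) = (0.344)(0.920812) = 0.316759.
Therefore gamma(2) = 0.3168 (to 4 decimal places).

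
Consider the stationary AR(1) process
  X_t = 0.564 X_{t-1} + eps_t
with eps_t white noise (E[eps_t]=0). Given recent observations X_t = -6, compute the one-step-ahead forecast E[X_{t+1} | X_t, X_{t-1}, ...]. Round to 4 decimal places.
E[X_{t+1} \mid \mathcal F_t] = -3.3840

For an AR(p) model X_t = c + sum_i phi_i X_{t-i} + eps_t, the
one-step-ahead conditional mean is
  E[X_{t+1} | X_t, ...] = c + sum_i phi_i X_{t+1-i}.
Substitute known values:
  E[X_{t+1} | ...] = (0.564) * (-6)
                   = -3.3840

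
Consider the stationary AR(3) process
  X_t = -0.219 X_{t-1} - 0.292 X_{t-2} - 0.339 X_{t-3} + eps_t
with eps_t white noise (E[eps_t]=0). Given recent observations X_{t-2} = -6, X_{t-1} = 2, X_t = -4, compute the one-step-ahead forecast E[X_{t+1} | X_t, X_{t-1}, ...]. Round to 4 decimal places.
E[X_{t+1} \mid \mathcal F_t] = 2.3260

For an AR(p) model X_t = c + sum_i phi_i X_{t-i} + eps_t, the
one-step-ahead conditional mean is
  E[X_{t+1} | X_t, ...] = c + sum_i phi_i X_{t+1-i}.
Substitute known values:
  E[X_{t+1} | ...] = (-0.219) * (-4) + (-0.292) * (2) + (-0.339) * (-6)
                   = 2.3260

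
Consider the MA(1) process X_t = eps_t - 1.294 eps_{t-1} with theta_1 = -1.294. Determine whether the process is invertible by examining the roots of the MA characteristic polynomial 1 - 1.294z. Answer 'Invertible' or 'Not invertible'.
\text{Not invertible}

The MA(q) characteristic polynomial is P(z) = 1 - 1.294z.
Invertibility requires all roots to lie outside the unit circle, i.e. |z| > 1 for every root.
This is linear in z: 1 + (-1.294) z = 0  =>  z = -1/(-1.294) = 0.772798,  |z| = 0.772798.
Moduli of all roots: 0.7728.
All moduli strictly greater than 1? No.
Verdict: Not invertible.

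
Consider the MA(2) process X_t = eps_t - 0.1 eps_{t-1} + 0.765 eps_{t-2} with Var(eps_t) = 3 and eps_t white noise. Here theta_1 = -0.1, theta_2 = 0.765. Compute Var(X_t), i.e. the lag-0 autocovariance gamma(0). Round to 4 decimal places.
\gamma(0) = 4.7857

For an MA(q) process X_t = eps_t + sum_i theta_i eps_{t-i} with
Var(eps_t) = sigma^2, the variance is
  gamma(0) = sigma^2 * (1 + sum_i theta_i^2).
  sum_i theta_i^2 = (-0.1)^2 + (0.765)^2 = 0.01 + 0.585225 = 0.595225.
  gamma(0) = 3 * (1 + 0.595225) = 3 * 1.595225 = 4.785675, which rounds to 4.7857.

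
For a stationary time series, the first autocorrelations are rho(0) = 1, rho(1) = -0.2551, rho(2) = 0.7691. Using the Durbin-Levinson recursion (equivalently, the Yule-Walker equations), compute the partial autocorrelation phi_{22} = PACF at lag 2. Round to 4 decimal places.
\phi_{22} = 0.7530

The PACF at lag k is phi_{kk}, the last component of the solution
to the Yule-Walker system G_k phi = r_k where
  (G_k)_{ij} = rho(|i - j|), (r_k)_i = rho(i), i,j = 1..k.
Equivalently, Durbin-Levinson gives phi_{kk} iteratively:
  phi_{11} = rho(1)
  phi_{kk} = [rho(k) - sum_{j=1..k-1} phi_{k-1,j} rho(k-j)]
            / [1 - sum_{j=1..k-1} phi_{k-1,j} rho(j)],
  phi_{k,j} = phi_{k-1,j} - phi_{kk} phi_{k-1,k-j},  j = 1..k-1.
Step k = 1:
  phi_11 = rho(1) = -0.2551.
Step k = 2:
  phi_22 = [rho(2) - phi_11 rho(1)] / [1 - phi_11 rho(1)] = [0.7691 - (-0.2551)(-0.2551)] / [1 - (-0.2551)(-0.2551)]
         = 0.70402399 / 0.93492399 = 0.753.
Therefore phi_{22} = 0.7530.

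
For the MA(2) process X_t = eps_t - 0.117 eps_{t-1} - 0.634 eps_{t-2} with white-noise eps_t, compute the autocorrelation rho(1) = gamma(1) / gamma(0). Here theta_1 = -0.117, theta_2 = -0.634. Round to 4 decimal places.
\rho(1) = -0.0302

For an MA(q) process with theta_0 = 1, the autocovariance is
  gamma(k) = sigma^2 * sum_{i=0..q-k} theta_i * theta_{i+k},
and rho(k) = gamma(k) / gamma(0). Sigma^2 cancels.
  numerator   = (1)*(-0.117) + (-0.117)*(-0.634) = -0.042822.
  denominator = (1)^2 + (-0.117)^2 + (-0.634)^2 = 1.415645.
  rho(1) = -0.042822 / 1.415645 = -0.0302.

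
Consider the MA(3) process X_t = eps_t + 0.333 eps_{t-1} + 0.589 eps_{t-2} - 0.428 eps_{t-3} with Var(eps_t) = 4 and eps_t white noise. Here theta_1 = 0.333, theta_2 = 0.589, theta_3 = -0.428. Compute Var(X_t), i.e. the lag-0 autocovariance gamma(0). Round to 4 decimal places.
\gamma(0) = 6.5640

For an MA(q) process X_t = eps_t + sum_i theta_i eps_{t-i} with
Var(eps_t) = sigma^2, the variance is
  gamma(0) = sigma^2 * (1 + sum_i theta_i^2).
  sum_i theta_i^2 = (0.333)^2 + (0.589)^2 + (-0.428)^2 = 0.110889 + 0.346921 + 0.183184 = 0.640994.
  gamma(0) = 4 * (1 + 0.640994) = 4 * 1.640994 = 6.563976, which rounds to 6.5640.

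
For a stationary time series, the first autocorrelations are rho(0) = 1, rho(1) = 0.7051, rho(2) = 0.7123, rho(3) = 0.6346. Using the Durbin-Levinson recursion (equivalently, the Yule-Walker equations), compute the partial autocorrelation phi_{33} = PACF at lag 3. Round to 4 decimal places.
\phi_{33} = 0.1109

The PACF at lag k is phi_{kk}, the last component of the solution
to the Yule-Walker system G_k phi = r_k where
  (G_k)_{ij} = rho(|i - j|), (r_k)_i = rho(i), i,j = 1..k.
Equivalently, Durbin-Levinson gives phi_{kk} iteratively:
  phi_{11} = rho(1)
  phi_{kk} = [rho(k) - sum_{j=1..k-1} phi_{k-1,j} rho(k-j)]
            / [1 - sum_{j=1..k-1} phi_{k-1,j} rho(j)],
  phi_{k,j} = phi_{k-1,j} - phi_{kk} phi_{k-1,k-j},  j = 1..k-1.
Step k = 1:
  phi_11 = rho(1) = 0.7051.
Step k = 2:
  phi_22 = [rho(2) - phi_11 rho(1)] / [1 - phi_11 rho(1)] = [0.7123 - (0.7051)(0.7051)] / [1 - (0.7051)(0.7051)]
         = 0.21513399 / 0.50283399 = 0.427843.
  Update: phi_21 = phi_11 - phi_22 phi_11 = 0.7051 - (0.427843)(0.7051) = 0.403428.
Step k = 3:
  phi_33 = [rho(3) - phi_21 rho(2) - phi_22 rho(1)] / [1 - phi_21 rho(1) - phi_22 rho(2)]
    numerator   = 0.6346 - (0.403428)(0.7123) - (0.427843)(0.7051) = 0.04556621
    denominator = 1 - (0.403428)(0.7051) - (0.427843)(0.7123) = 0.41079042
  phi_33 = 0.04556621 / 0.41079042 = 0.1109.
Therefore phi_{33} = 0.1109.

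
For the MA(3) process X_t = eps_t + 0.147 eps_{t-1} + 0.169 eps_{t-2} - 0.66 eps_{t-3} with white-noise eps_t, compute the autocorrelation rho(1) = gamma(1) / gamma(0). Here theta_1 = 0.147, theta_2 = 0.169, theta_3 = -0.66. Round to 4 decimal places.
\rho(1) = 0.0406

For an MA(q) process with theta_0 = 1, the autocovariance is
  gamma(k) = sigma^2 * sum_{i=0..q-k} theta_i * theta_{i+k},
and rho(k) = gamma(k) / gamma(0). Sigma^2 cancels.
  numerator   = (1)*(0.147) + (0.147)*(0.169) + (0.169)*(-0.66) = 0.060303.
  denominator = (1)^2 + (0.147)^2 + (0.169)^2 + (-0.66)^2 = 1.48577.
  rho(1) = 0.060303 / 1.48577 = 0.0406.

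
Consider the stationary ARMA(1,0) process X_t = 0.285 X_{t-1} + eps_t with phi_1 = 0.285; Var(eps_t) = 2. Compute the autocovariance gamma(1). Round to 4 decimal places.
\gamma(1) = 0.6204

Multiply the model equation by X_{t-k} and take expectations. With theta_0 = psi_0 = 1 and psi_j the MA(infinity) weights, this gives
  gamma(k) - sum_i phi_i gamma(k-i) = c_k,
  c_k = sigma^2 * sum_{j=k..q} theta_j psi_{j-k}   (c_k = 0 for k > q),
using gamma(-m) = gamma(m).
Pure AR (q = 0): c_0 = sigma^2 = 2, c_k = 0 for k >= 1.
Equations for k = 0 and k = 1 (AR order 1):
  gamma(0) = phi_1 gamma(1) + c_0
  gamma(1) = phi_1 gamma(0) + c_1
Substituting the second into the first: gamma(0) (1 - phi_1^2) = c_0 + phi_1 c_1, so
  gamma(0) = c_0 / (1 - phi_1^2) = 2 / (1 - (0.285)^2) = 2 / 0.918775 = 2.176812.
  gamma(1) = phi_1 gamma(0) = (0.285)(2.176812) = 0.620391.
Therefore gamma(1) = 0.6204 (to 4 decimal places).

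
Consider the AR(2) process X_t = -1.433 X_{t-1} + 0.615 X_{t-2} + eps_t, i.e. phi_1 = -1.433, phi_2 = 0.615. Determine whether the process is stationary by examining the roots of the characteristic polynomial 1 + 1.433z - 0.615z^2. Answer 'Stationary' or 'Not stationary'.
\text{Not stationary}

The AR(p) characteristic polynomial is P(z) = 1 + 1.433z - 0.615z^2.
Stationarity requires all roots to lie outside the unit circle, i.e. |z| > 1 for every root.
Set 1 + (1.433) z + (-0.615) z^2 = 0, i.e. a z^2 + b z + c = 0 with a = -0.615, b = 1.433, c = 1.
Discriminant D = b^2 - 4ac = (1.433)^2 - 4*(-0.615)*1 = 2.053489 - (-2.46) = 4.513489.
D >= 0, so the roots are real: z = (-b +/- sqrt(D)) / (2a) = (-1.433 +/- 2.124497) / (-1.23).
  z_1 = (-1.433 + 2.124497) / (-1.23) = -0.5622,   |z_1| = 0.5622.
  z_2 = (-1.433 - 2.124497) / (-1.23) = 2.8923,   |z_2| = 2.8923.
Moduli of all roots: 0.5622, 2.8923.
All moduli strictly greater than 1? No.
Verdict: Not stationary.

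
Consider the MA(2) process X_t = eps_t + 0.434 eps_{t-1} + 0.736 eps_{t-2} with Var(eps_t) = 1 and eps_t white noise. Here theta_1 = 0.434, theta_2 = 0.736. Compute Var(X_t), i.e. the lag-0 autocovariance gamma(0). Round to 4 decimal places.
\gamma(0) = 1.7301

For an MA(q) process X_t = eps_t + sum_i theta_i eps_{t-i} with
Var(eps_t) = sigma^2, the variance is
  gamma(0) = sigma^2 * (1 + sum_i theta_i^2).
  sum_i theta_i^2 = (0.434)^2 + (0.736)^2 = 0.188356 + 0.541696 = 0.730052.
  gamma(0) = 1 * (1 + 0.730052) = 1 * 1.730052 = 1.730052, which rounds to 1.7301.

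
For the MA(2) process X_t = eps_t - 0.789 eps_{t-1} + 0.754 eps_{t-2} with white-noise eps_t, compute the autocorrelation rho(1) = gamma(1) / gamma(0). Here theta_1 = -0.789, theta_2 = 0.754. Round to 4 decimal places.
\rho(1) = -0.6316

For an MA(q) process with theta_0 = 1, the autocovariance is
  gamma(k) = sigma^2 * sum_{i=0..q-k} theta_i * theta_{i+k},
and rho(k) = gamma(k) / gamma(0). Sigma^2 cancels.
  numerator   = (1)*(-0.789) + (-0.789)*(0.754) = -1.383906.
  denominator = (1)^2 + (-0.789)^2 + (0.754)^2 = 2.191037.
  rho(1) = -1.383906 / 2.191037 = -0.6316.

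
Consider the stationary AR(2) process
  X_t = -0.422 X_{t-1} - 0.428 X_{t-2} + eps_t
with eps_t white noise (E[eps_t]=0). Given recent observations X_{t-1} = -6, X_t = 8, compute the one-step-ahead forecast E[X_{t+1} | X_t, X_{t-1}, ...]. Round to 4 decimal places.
E[X_{t+1} \mid \mathcal F_t] = -0.8080

For an AR(p) model X_t = c + sum_i phi_i X_{t-i} + eps_t, the
one-step-ahead conditional mean is
  E[X_{t+1} | X_t, ...] = c + sum_i phi_i X_{t+1-i}.
Substitute known values:
  E[X_{t+1} | ...] = (-0.422) * (8) + (-0.428) * (-6)
                   = -0.8080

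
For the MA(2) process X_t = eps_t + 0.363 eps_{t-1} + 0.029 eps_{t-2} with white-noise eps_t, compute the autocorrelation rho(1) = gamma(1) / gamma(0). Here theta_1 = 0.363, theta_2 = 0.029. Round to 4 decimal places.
\rho(1) = 0.3298

For an MA(q) process with theta_0 = 1, the autocovariance is
  gamma(k) = sigma^2 * sum_{i=0..q-k} theta_i * theta_{i+k},
and rho(k) = gamma(k) / gamma(0). Sigma^2 cancels.
  numerator   = (1)*(0.363) + (0.363)*(0.029) = 0.373527.
  denominator = (1)^2 + (0.363)^2 + (0.029)^2 = 1.13261.
  rho(1) = 0.373527 / 1.13261 = 0.3298.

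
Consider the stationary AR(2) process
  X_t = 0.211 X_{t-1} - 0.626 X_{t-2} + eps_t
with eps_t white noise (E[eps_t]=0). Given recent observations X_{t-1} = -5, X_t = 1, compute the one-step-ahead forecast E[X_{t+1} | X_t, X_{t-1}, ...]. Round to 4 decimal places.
E[X_{t+1} \mid \mathcal F_t] = 3.3410

For an AR(p) model X_t = c + sum_i phi_i X_{t-i} + eps_t, the
one-step-ahead conditional mean is
  E[X_{t+1} | X_t, ...] = c + sum_i phi_i X_{t+1-i}.
Substitute known values:
  E[X_{t+1} | ...] = (0.211) * (1) + (-0.626) * (-5)
                   = 3.3410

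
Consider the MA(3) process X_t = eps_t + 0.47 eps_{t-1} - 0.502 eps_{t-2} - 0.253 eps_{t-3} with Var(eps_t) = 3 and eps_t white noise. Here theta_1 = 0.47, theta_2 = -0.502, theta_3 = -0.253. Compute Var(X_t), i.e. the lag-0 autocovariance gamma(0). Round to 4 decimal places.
\gamma(0) = 4.6107

For an MA(q) process X_t = eps_t + sum_i theta_i eps_{t-i} with
Var(eps_t) = sigma^2, the variance is
  gamma(0) = sigma^2 * (1 + sum_i theta_i^2).
  sum_i theta_i^2 = (0.47)^2 + (-0.502)^2 + (-0.253)^2 = 0.2209 + 0.252004 + 0.064009 = 0.536913.
  gamma(0) = 3 * (1 + 0.536913) = 3 * 1.536913 = 4.610739, which rounds to 4.6107.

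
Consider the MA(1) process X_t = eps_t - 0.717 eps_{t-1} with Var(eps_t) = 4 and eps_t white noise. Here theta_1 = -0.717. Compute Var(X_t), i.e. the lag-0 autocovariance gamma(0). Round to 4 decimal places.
\gamma(0) = 6.0564

For an MA(q) process X_t = eps_t + sum_i theta_i eps_{t-i} with
Var(eps_t) = sigma^2, the variance is
  gamma(0) = sigma^2 * (1 + sum_i theta_i^2).
  sum_i theta_i^2 = (-0.717)^2 = 0.514089.
  gamma(0) = 4 * (1 + 0.514089) = 4 * 1.514089 = 6.056356, which rounds to 6.0564.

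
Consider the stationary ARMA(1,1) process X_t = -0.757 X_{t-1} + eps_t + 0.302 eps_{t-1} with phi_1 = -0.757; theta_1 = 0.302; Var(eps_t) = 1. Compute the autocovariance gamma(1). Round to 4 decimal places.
\gamma(1) = -0.8221

Multiply the model equation by X_{t-k} and take expectations. With theta_0 = psi_0 = 1 and psi_j the MA(infinity) weights, this gives
  gamma(k) - sum_i phi_i gamma(k-i) = c_k,
  c_k = sigma^2 * sum_{j=k..q} theta_j psi_{j-k}   (c_k = 0 for k > q),
using gamma(-m) = gamma(m).
psi-weights needed (psi_j = theta_j + sum_i phi_i psi_{j-i}):
  psi_1 = theta_1 + phi_1 = 0.302 + (-0.757) = -0.455
Right-hand sides:
  c_0 = sigma^2 (1 + theta_1 psi_1) = 1 * (1 + (0.302)(-0.455)) = 1 * 0.86259 = 0.86259
  c_1 = sigma^2 theta_1 = 1 * (0.302) = 0.302
  c_2 = 0
Equations for k = 0 and k = 1 (AR order 1):
  gamma(0) = phi_1 gamma(1) + c_0
  gamma(1) = phi_1 gamma(0) + c_1
Substituting the second into the first: gamma(0) (1 - phi_1^2) = c_0 + phi_1 c_1, so
  gamma(0) = (c_0 + phi_1 c_1) / (1 - phi_1^2) = (0.86259 + (-0.757)(0.302)) / (1 - (-0.757)^2) = 0.633976 / 0.426951 = 1.484892.
  gamma(1) = phi_1 gamma(0) + c_1 = (-0.757)(1.484892) + (0.302) = -0.822063.
Therefore gamma(1) = -0.8221 (to 4 decimal places).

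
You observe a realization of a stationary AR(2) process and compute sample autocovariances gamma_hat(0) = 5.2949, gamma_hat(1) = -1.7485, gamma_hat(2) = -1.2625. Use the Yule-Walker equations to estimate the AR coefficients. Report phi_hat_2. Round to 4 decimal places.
\hat\phi_{2} = -0.3900

The Yule-Walker equations for an AR(p) process read, in matrix form,
  Gamma_p phi = r_p,   with   (Gamma_p)_{ij} = gamma(|i - j|),
                       (r_p)_i = gamma(i),   i,j = 1..p.
Substitute the sample gammas (Toeplitz matrix and right-hand side of size 2):
  Gamma_p = [[5.2949, -1.7485], [-1.7485, 5.2949]]
  r_p     = [-1.7485, -1.2625]
Written out:
  5.2949 phi_1 - 1.7485 phi_2 = -1.7485
  -1.7485 phi_1 + 5.2949 phi_2 = -1.2625
Solve by Cramer's rule:
  det = gamma(0)^2 - gamma(1)^2 = (5.2949)^2 - (-1.7485)^2 = 28.03596601 - 3.05725225 = 24.97871376
  phi_hat_1 = [gamma(1) gamma(0) - gamma(1) gamma(2)] / det = [(-1.7485)(5.2949) - (-1.7485)(-1.2625)] / 24.97871376 = -11.4656139 / 24.97871376 = -0.459
  phi_hat_2 = [gamma(0) gamma(2) - gamma(1)^2] / det = [(5.2949)(-1.2625) - (-1.7485)^2] / 24.97871376 = -9.7420635 / 24.97871376 = -0.39
So phi_hat = [-0.4590, -0.3900].
Therefore phi_hat_2 = -0.3900.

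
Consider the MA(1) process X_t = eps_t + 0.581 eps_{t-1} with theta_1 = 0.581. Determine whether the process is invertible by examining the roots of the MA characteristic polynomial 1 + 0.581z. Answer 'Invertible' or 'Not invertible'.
\text{Invertible}

The MA(q) characteristic polynomial is P(z) = 1 + 0.581z.
Invertibility requires all roots to lie outside the unit circle, i.e. |z| > 1 for every root.
This is linear in z: 1 + (0.581) z = 0  =>  z = -1/(0.581) = -1.72117,  |z| = 1.72117.
Moduli of all roots: 1.7212.
All moduli strictly greater than 1? Yes.
Verdict: Invertible.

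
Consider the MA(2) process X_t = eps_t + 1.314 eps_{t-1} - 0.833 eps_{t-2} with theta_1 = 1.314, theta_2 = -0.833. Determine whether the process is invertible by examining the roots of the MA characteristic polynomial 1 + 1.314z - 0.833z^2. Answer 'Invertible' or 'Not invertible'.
\text{Not invertible}

The MA(q) characteristic polynomial is P(z) = 1 + 1.314z - 0.833z^2.
Invertibility requires all roots to lie outside the unit circle, i.e. |z| > 1 for every root.
Set 1 + (1.314) z + (-0.833) z^2 = 0, i.e. a z^2 + b z + c = 0 with a = -0.833, b = 1.314, c = 1.
Discriminant D = b^2 - 4ac = (1.314)^2 - 4*(-0.833)*1 = 1.726596 - (-3.332) = 5.058596.
D >= 0, so the roots are real: z = (-b +/- sqrt(D)) / (2a) = (-1.314 +/- 2.249132) / (-1.666).
  z_1 = (-1.314 + 2.249132) / (-1.666) = -0.5613,   |z_1| = 0.5613.
  z_2 = (-1.314 - 2.249132) / (-1.666) = 2.1387,   |z_2| = 2.1387.
Moduli of all roots: 0.5613, 2.1387.
All moduli strictly greater than 1? No.
Verdict: Not invertible.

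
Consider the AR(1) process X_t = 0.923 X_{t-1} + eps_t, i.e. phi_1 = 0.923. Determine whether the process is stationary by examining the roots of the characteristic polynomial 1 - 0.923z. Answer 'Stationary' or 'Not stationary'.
\text{Stationary}

The AR(p) characteristic polynomial is P(z) = 1 - 0.923z.
Stationarity requires all roots to lie outside the unit circle, i.e. |z| > 1 for every root.
This is linear in z: 1 + (-0.923) z = 0  =>  z = -1/(-0.923) = 1.083424,  |z| = 1.083424.
Moduli of all roots: 1.0834.
All moduli strictly greater than 1? Yes.
Verdict: Stationary.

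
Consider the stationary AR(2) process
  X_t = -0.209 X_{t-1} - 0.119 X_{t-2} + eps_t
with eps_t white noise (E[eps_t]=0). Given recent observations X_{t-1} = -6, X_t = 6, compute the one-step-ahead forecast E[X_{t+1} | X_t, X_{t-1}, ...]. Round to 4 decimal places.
E[X_{t+1} \mid \mathcal F_t] = -0.5400

For an AR(p) model X_t = c + sum_i phi_i X_{t-i} + eps_t, the
one-step-ahead conditional mean is
  E[X_{t+1} | X_t, ...] = c + sum_i phi_i X_{t+1-i}.
Substitute known values:
  E[X_{t+1} | ...] = (-0.209) * (6) + (-0.119) * (-6)
                   = -0.5400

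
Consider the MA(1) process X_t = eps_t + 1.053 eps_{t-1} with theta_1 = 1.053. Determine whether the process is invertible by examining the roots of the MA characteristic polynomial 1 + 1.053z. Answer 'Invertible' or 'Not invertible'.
\text{Not invertible}

The MA(q) characteristic polynomial is P(z) = 1 + 1.053z.
Invertibility requires all roots to lie outside the unit circle, i.e. |z| > 1 for every root.
This is linear in z: 1 + (1.053) z = 0  =>  z = -1/(1.053) = -0.949668,  |z| = 0.949668.
Moduli of all roots: 0.9497.
All moduli strictly greater than 1? No.
Verdict: Not invertible.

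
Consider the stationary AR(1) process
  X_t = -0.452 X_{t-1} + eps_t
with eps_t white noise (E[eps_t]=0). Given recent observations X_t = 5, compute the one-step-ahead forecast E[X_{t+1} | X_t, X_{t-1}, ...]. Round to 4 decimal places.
E[X_{t+1} \mid \mathcal F_t] = -2.2600

For an AR(p) model X_t = c + sum_i phi_i X_{t-i} + eps_t, the
one-step-ahead conditional mean is
  E[X_{t+1} | X_t, ...] = c + sum_i phi_i X_{t+1-i}.
Substitute known values:
  E[X_{t+1} | ...] = (-0.452) * (5)
                   = -2.2600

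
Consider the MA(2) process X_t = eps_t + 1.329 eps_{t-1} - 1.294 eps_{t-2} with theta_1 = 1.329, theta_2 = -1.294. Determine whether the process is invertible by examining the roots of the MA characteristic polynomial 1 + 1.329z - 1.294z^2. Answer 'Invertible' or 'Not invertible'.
\text{Not invertible}

The MA(q) characteristic polynomial is P(z) = 1 + 1.329z - 1.294z^2.
Invertibility requires all roots to lie outside the unit circle, i.e. |z| > 1 for every root.
Set 1 + (1.329) z + (-1.294) z^2 = 0, i.e. a z^2 + b z + c = 0 with a = -1.294, b = 1.329, c = 1.
Discriminant D = b^2 - 4ac = (1.329)^2 - 4*(-1.294)*1 = 1.766241 - (-5.176) = 6.942241.
D >= 0, so the roots are real: z = (-b +/- sqrt(D)) / (2a) = (-1.329 +/- 2.634813) / (-2.588).
  z_1 = (-1.329 + 2.634813) / (-2.588) = -0.5046,   |z_1| = 0.5046.
  z_2 = (-1.329 - 2.634813) / (-2.588) = 1.5316,   |z_2| = 1.5316.
Moduli of all roots: 0.5046, 1.5316.
All moduli strictly greater than 1? No.
Verdict: Not invertible.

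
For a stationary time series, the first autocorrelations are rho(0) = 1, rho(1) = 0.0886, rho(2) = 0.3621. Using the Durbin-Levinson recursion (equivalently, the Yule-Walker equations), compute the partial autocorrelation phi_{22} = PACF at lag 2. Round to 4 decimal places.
\phi_{22} = 0.3571

The PACF at lag k is phi_{kk}, the last component of the solution
to the Yule-Walker system G_k phi = r_k where
  (G_k)_{ij} = rho(|i - j|), (r_k)_i = rho(i), i,j = 1..k.
Equivalently, Durbin-Levinson gives phi_{kk} iteratively:
  phi_{11} = rho(1)
  phi_{kk} = [rho(k) - sum_{j=1..k-1} phi_{k-1,j} rho(k-j)]
            / [1 - sum_{j=1..k-1} phi_{k-1,j} rho(j)],
  phi_{k,j} = phi_{k-1,j} - phi_{kk} phi_{k-1,k-j},  j = 1..k-1.
Step k = 1:
  phi_11 = rho(1) = 0.0886.
Step k = 2:
  phi_22 = [rho(2) - phi_11 rho(1)] / [1 - phi_11 rho(1)] = [0.3621 - (0.0886)(0.0886)] / [1 - (0.0886)(0.0886)]
         = 0.35425004 / 0.99215004 = 0.3571.
Therefore phi_{22} = 0.3571.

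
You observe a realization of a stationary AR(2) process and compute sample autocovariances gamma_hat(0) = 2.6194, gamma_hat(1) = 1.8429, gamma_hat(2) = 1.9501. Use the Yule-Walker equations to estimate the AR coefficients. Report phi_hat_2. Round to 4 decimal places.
\hat\phi_{2} = 0.4940

The Yule-Walker equations for an AR(p) process read, in matrix form,
  Gamma_p phi = r_p,   with   (Gamma_p)_{ij} = gamma(|i - j|),
                       (r_p)_i = gamma(i),   i,j = 1..p.
Substitute the sample gammas (Toeplitz matrix and right-hand side of size 2):
  Gamma_p = [[2.6194, 1.8429], [1.8429, 2.6194]]
  r_p     = [1.8429, 1.9501]
Written out:
  2.6194 phi_1 + 1.8429 phi_2 = 1.8429
  1.8429 phi_1 + 2.6194 phi_2 = 1.9501
Solve by Cramer's rule:
  det = gamma(0)^2 - gamma(1)^2 = (2.6194)^2 - (1.8429)^2 = 6.86125636 - 3.39628041 = 3.46497595
  phi_hat_1 = [gamma(1) gamma(0) - gamma(1) gamma(2)] / det = [(1.8429)(2.6194) - (1.8429)(1.9501)] / 3.46497595 = 1.23345297 / 3.46497595 = 0.356
  phi_hat_2 = [gamma(0) gamma(2) - gamma(1)^2] / det = [(2.6194)(1.9501) - (1.8429)^2] / 3.46497595 = 1.71181153 / 3.46497595 = 0.494
So phi_hat = [0.3560, 0.4940].
Therefore phi_hat_2 = 0.4940.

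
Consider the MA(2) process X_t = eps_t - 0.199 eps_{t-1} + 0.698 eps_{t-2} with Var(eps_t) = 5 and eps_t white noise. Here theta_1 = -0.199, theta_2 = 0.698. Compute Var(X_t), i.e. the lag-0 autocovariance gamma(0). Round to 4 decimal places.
\gamma(0) = 7.6340

For an MA(q) process X_t = eps_t + sum_i theta_i eps_{t-i} with
Var(eps_t) = sigma^2, the variance is
  gamma(0) = sigma^2 * (1 + sum_i theta_i^2).
  sum_i theta_i^2 = (-0.199)^2 + (0.698)^2 = 0.039601 + 0.487204 = 0.526805.
  gamma(0) = 5 * (1 + 0.526805) = 5 * 1.526805 = 7.634025, which rounds to 7.6340.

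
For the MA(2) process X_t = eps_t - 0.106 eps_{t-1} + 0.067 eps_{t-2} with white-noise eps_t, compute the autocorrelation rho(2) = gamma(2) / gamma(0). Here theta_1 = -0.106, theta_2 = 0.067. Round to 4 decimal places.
\rho(2) = 0.0660

For an MA(q) process with theta_0 = 1, the autocovariance is
  gamma(k) = sigma^2 * sum_{i=0..q-k} theta_i * theta_{i+k},
and rho(k) = gamma(k) / gamma(0). Sigma^2 cancels.
  numerator   = (1)*(0.067) = 0.067.
  denominator = (1)^2 + (-0.106)^2 + (0.067)^2 = 1.015725.
  rho(2) = 0.067 / 1.015725 = 0.0660.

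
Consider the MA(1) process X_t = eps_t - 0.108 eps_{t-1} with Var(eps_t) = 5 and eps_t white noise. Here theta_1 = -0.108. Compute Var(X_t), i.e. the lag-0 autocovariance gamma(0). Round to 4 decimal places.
\gamma(0) = 5.0583

For an MA(q) process X_t = eps_t + sum_i theta_i eps_{t-i} with
Var(eps_t) = sigma^2, the variance is
  gamma(0) = sigma^2 * (1 + sum_i theta_i^2).
  sum_i theta_i^2 = (-0.108)^2 = 0.011664.
  gamma(0) = 5 * (1 + 0.011664) = 5 * 1.011664 = 5.05832, which rounds to 5.0583.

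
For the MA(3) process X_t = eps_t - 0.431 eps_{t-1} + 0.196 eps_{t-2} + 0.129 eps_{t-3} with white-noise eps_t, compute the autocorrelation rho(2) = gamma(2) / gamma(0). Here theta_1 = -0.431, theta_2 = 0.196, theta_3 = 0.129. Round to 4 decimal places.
\rho(2) = 0.1132

For an MA(q) process with theta_0 = 1, the autocovariance is
  gamma(k) = sigma^2 * sum_{i=0..q-k} theta_i * theta_{i+k},
and rho(k) = gamma(k) / gamma(0). Sigma^2 cancels.
  numerator   = (1)*(0.196) + (-0.431)*(0.129) = 0.140401.
  denominator = (1)^2 + (-0.431)^2 + (0.196)^2 + (0.129)^2 = 1.240818.
  rho(2) = 0.140401 / 1.240818 = 0.1132.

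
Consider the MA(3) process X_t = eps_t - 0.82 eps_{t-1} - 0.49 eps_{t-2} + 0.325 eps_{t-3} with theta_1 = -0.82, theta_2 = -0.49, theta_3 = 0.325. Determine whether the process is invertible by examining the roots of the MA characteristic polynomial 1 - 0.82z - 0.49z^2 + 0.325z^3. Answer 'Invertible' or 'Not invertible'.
\text{Invertible}

The MA(q) characteristic polynomial is P(z) = 1 - 0.82z - 0.49z^2 + 0.325z^3.
Invertibility requires all roots to lie outside the unit circle, i.e. |z| > 1 for every root.
Degree 3: look for a simple real root z0 first, then factor out (1 - z/z0) and solve the remaining quadratic.
Testing z0 = 2: P(2) = 1 + (-0.82)(2) + (-0.49)(2)^2 + (0.325)(2)^3
  = 1 + (-1.64) + (-1.96) + (2.6) = 0.  So z_0 = 2 is a root, |z_0| = 2.
Divide out the factor (1 - 0.5 z) = (1 - z/z0) (since 1/z0 = 0.5):
  P(z) = (1 - 0.5 z)(1 + (-0.32) z + (-0.65) z^2)
  [check: z-coef -0.32 - (0.5) = -0.82; z^2-coef -0.65 - (0.5)(-0.32) = -0.49; z^3-coef -(0.5)(-0.65) = 0.325.]
Remaining roots from the quadratic factor 1 + (-0.32) z + (-0.65) z^2:
  Set 1 + (-0.32) z + (-0.65) z^2 = 0, i.e. a z^2 + b z + c = 0 with a = -0.65, b = -0.32, c = 1.
  Discriminant D = b^2 - 4ac = (-0.32)^2 - 4*(-0.65)*1 = 0.1024 - (-2.6) = 2.7024.
  D >= 0, so the roots are real: z = (-b +/- sqrt(D)) / (2a) = (0.32 +/- 1.643898) / (-1.3).
    z_1 = (0.32 + 1.643898) / (-1.3) = -1.5107,   |z_1| = 1.5107.
    z_2 = (0.32 - 1.643898) / (-1.3) = 1.0184,   |z_2| = 1.0184.
Moduli of all roots: 2.0000, 1.5107, 1.0184.
All moduli strictly greater than 1? Yes.
Verdict: Invertible.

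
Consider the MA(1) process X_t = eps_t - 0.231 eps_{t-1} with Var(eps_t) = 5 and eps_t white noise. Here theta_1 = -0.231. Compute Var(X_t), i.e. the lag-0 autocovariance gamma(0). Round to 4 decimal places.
\gamma(0) = 5.2668

For an MA(q) process X_t = eps_t + sum_i theta_i eps_{t-i} with
Var(eps_t) = sigma^2, the variance is
  gamma(0) = sigma^2 * (1 + sum_i theta_i^2).
  sum_i theta_i^2 = (-0.231)^2 = 0.053361.
  gamma(0) = 5 * (1 + 0.053361) = 5 * 1.053361 = 5.266805, which rounds to 5.2668.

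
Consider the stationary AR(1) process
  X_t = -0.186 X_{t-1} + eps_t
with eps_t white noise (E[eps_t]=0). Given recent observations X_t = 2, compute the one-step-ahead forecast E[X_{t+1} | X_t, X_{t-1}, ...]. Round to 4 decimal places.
E[X_{t+1} \mid \mathcal F_t] = -0.3720

For an AR(p) model X_t = c + sum_i phi_i X_{t-i} + eps_t, the
one-step-ahead conditional mean is
  E[X_{t+1} | X_t, ...] = c + sum_i phi_i X_{t+1-i}.
Substitute known values:
  E[X_{t+1} | ...] = (-0.186) * (2)
                   = -0.3720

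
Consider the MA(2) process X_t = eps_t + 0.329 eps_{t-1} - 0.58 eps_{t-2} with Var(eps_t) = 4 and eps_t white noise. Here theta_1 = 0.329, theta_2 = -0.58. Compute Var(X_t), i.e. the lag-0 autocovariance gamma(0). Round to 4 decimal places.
\gamma(0) = 5.7786

For an MA(q) process X_t = eps_t + sum_i theta_i eps_{t-i} with
Var(eps_t) = sigma^2, the variance is
  gamma(0) = sigma^2 * (1 + sum_i theta_i^2).
  sum_i theta_i^2 = (0.329)^2 + (-0.58)^2 = 0.108241 + 0.3364 = 0.444641.
  gamma(0) = 4 * (1 + 0.444641) = 4 * 1.444641 = 5.778564, which rounds to 5.7786.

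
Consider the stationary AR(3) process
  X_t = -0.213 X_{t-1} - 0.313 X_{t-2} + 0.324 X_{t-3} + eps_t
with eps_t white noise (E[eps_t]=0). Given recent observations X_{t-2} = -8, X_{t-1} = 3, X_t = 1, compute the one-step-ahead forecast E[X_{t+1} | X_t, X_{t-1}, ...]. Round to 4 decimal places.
E[X_{t+1} \mid \mathcal F_t] = -3.7440

For an AR(p) model X_t = c + sum_i phi_i X_{t-i} + eps_t, the
one-step-ahead conditional mean is
  E[X_{t+1} | X_t, ...] = c + sum_i phi_i X_{t+1-i}.
Substitute known values:
  E[X_{t+1} | ...] = (-0.213) * (1) + (-0.313) * (3) + (0.324) * (-8)
                   = -3.7440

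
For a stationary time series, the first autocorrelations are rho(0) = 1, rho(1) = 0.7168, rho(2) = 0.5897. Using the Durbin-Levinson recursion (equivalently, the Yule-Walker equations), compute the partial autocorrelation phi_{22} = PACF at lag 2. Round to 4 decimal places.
\phi_{22} = 0.1561

The PACF at lag k is phi_{kk}, the last component of the solution
to the Yule-Walker system G_k phi = r_k where
  (G_k)_{ij} = rho(|i - j|), (r_k)_i = rho(i), i,j = 1..k.
Equivalently, Durbin-Levinson gives phi_{kk} iteratively:
  phi_{11} = rho(1)
  phi_{kk} = [rho(k) - sum_{j=1..k-1} phi_{k-1,j} rho(k-j)]
            / [1 - sum_{j=1..k-1} phi_{k-1,j} rho(j)],
  phi_{k,j} = phi_{k-1,j} - phi_{kk} phi_{k-1,k-j},  j = 1..k-1.
Step k = 1:
  phi_11 = rho(1) = 0.7168.
Step k = 2:
  phi_22 = [rho(2) - phi_11 rho(1)] / [1 - phi_11 rho(1)] = [0.5897 - (0.7168)(0.7168)] / [1 - (0.7168)(0.7168)]
         = 0.07589776 / 0.48619776 = 0.1561.
Therefore phi_{22} = 0.1561.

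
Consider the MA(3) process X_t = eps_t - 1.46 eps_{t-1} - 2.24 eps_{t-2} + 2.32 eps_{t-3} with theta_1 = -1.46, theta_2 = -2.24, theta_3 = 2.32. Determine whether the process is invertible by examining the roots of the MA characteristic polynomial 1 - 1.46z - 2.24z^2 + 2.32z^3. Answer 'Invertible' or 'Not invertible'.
\text{Not invertible}

The MA(q) characteristic polynomial is P(z) = 1 - 1.46z - 2.24z^2 + 2.32z^3.
Invertibility requires all roots to lie outside the unit circle, i.e. |z| > 1 for every root.
Degree 3: look for a simple real root z0 first, then factor out (1 - z/z0) and solve the remaining quadratic.
Testing z0 = 0.5: P(0.5) = 1 + (-1.46)(0.5) + (-2.24)(0.5)^2 + (2.32)(0.5)^3
  = 1 + (-0.73) + (-0.56) + (0.29) = 0.  So z_0 = 0.5 is a root, |z_0| = 0.5.
Divide out the factor (1 - 2 z) = (1 - z/z0) (since 1/z0 = 2):
  P(z) = (1 - 2 z)(1 + (0.54) z + (-1.16) z^2)
  [check: z-coef 0.54 - (2) = -1.46; z^2-coef -1.16 - (2)(0.54) = -2.24; z^3-coef -(2)(-1.16) = 2.32.]
Remaining roots from the quadratic factor 1 + (0.54) z + (-1.16) z^2:
  Set 1 + (0.54) z + (-1.16) z^2 = 0, i.e. a z^2 + b z + c = 0 with a = -1.16, b = 0.54, c = 1.
  Discriminant D = b^2 - 4ac = (0.54)^2 - 4*(-1.16)*1 = 0.2916 - (-4.64) = 4.9316.
  D >= 0, so the roots are real: z = (-b +/- sqrt(D)) / (2a) = (-0.54 +/- 2.220721) / (-2.32).
    z_1 = (-0.54 + 2.220721) / (-2.32) = -0.7244,   |z_1| = 0.7244.
    z_2 = (-0.54 - 2.220721) / (-2.32) = 1.19,   |z_2| = 1.19.
Moduli of all roots: 0.5000, 0.7244, 1.1900.
All moduli strictly greater than 1? No.
Verdict: Not invertible.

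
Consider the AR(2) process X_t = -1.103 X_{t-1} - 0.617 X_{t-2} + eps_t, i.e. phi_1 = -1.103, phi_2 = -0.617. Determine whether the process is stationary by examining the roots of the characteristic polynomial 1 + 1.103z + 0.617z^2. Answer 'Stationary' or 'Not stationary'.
\text{Stationary}

The AR(p) characteristic polynomial is P(z) = 1 + 1.103z + 0.617z^2.
Stationarity requires all roots to lie outside the unit circle, i.e. |z| > 1 for every root.
Set 1 + (1.103) z + (0.617) z^2 = 0, i.e. a z^2 + b z + c = 0 with a = 0.617, b = 1.103, c = 1.
Discriminant D = b^2 - 4ac = (1.103)^2 - 4*(0.617)*1 = 1.216609 - (2.468) = -1.251391.
D < 0, so the roots are the complex-conjugate pair z = (-b +/- i sqrt(-D)) / (2a) = -0.8938 +/- 0.9065i.
For a conjugate pair |z|^2 = z * conj(z) = (product of roots) = c/a = 1/(0.617) = 1.620746, so |z| = sqrt(1.620746) = 1.2731 for both roots.
Moduli of all roots: 1.2731, 1.2731.
All moduli strictly greater than 1? Yes.
Verdict: Stationary.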